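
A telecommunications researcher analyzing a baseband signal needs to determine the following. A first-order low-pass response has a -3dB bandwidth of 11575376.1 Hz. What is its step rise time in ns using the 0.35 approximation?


Rise time from bandwidth relationship:
tr = 0.35 / BW
   = 0.35 / 11575376.1
   = 3.023659853e-08 s
   = 30.2366 ns

30.2366 ns


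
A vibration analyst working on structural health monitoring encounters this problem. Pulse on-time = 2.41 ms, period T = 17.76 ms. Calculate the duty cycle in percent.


Duty cycle as a percentage:
DC = (t_on / T) * 100
   = (2.41 / 17.76) * 100
   = 0.135698 * 100
   = 13.57 %

13.57 %


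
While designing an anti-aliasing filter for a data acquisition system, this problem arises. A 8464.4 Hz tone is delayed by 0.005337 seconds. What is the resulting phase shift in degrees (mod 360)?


Phase shift from frequency and time delay:
phi = 360 * f * t_delay
    = 360 * 8464.4 * 0.005337
    = 16262.82 degrees
    mod 360 = 62.82 degrees

62.82 degrees


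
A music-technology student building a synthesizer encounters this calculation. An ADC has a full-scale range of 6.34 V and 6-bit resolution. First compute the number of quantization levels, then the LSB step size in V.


Step 1 — number of quantization levels:
L = 2^N = 2^6 = 64

Step 2 — LSB step size:
delta = Vfs / L
      = 6.34 / 64
      = 0.0990625 V

Levels = 64; step size = 0.0990625 V


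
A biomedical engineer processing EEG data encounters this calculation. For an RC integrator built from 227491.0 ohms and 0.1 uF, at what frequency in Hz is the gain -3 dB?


Cutoff frequency of a first-order RC filter:
fc = 1 / (2 * pi * R * C)
C = 0.1 uF = 1e-07 F
fc = 1 / (2 * pi * 227491.0 * 1e-07)
   = 1 / 0.14293681087156
   = 6.996098 Hz

6.996098 Hz


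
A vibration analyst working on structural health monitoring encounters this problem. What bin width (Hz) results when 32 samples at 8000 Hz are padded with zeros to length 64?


Frequency resolution after zero-padding:
N_padded = 32 * 2 = 64
df = fs / N_padded
   = 8000 / 64
   = 125.0 Hz

125.0 Hz


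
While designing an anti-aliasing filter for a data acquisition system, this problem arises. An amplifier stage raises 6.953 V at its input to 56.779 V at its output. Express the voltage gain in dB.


Voltage gain in dB:
G = 20 * log10(Vout / Vin)
  = 20 * log10(56.779 / 6.953)
  = 20 * log10(8.166115)
  = 20 * 0.912016
  = 18.24 dB

18.24 dB


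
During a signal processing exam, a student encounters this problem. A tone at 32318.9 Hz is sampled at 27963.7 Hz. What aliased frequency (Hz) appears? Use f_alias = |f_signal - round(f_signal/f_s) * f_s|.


Compute the nearest integer multiple of fs to the signal:
n = round(32318.9 / 27963.7) = 1
f_alias = |32318.9 - 1 * 27963.7|
        = |32318.9 - 27963.7|
        = 4355.2 Hz

4355.2


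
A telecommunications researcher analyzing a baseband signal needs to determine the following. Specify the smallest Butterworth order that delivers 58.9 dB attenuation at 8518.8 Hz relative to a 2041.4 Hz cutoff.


Butterworth filter order formula:
n = log10(10^(A/10) - 1) / (2 * log10(f_stop/f_pass))
10^(58.9/10) - 1 = 776246.1166
f_stop/f_pass = 8518.8 / 2041.4 = 4.173
n = 4.7466 -> ceil = 5

5


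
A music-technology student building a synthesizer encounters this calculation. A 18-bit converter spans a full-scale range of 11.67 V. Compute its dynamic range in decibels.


Dynamic range from full-scale to LSB:
V_min = V_max / 2^bits = 11.67 / 2^18
DR = 20 * log10(V_max / V_min)
   = 20 * log10(2^18)
   = 20 * 18 * log10(2)
   = 108.37 dB

108.37 dB


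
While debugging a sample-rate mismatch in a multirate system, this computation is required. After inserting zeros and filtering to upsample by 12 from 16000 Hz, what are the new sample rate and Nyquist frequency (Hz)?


Step 1 — output sample rate after interpolation by L:
fs_out = L * fs_in = 12 * 16000 = 192000 Hz

Step 2 — Nyquist frequency of the output stream:
f_Nyq = fs_out / 2 = 192000 / 2 = 96000.0 Hz

fs_out = 192000 Hz; f_Nyquist = 96000.0 Hz


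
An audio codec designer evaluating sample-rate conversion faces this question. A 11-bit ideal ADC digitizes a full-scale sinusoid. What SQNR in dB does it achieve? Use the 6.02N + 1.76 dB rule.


Theoretical SNR for a full-scale sinusoid:
SNR = 6.02 * N + 1.76
    = 6.02 * 11 + 1.76
    = 66.22 + 1.76
    = 67.98 dB

67.98 dB


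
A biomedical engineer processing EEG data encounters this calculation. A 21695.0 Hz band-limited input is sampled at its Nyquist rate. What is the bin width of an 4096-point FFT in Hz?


Step 1 — Nyquist sampling rate:
fs = 2 * fmax = 2 * 21695.0 = 43390.0 Hz

Step 2 — DFT bin spacing:
df = fs / N = 43390.0 / 4096 = 10.5933 Hz

10.5933 Hz


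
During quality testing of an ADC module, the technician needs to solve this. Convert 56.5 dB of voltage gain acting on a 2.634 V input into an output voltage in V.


Output voltage from dB gain:
V_out = V_in * 10^(gain_dB / 20)
      = 2.634 * 10^(56.5 / 20)
      = 2.634 * 668.343918
      = 1760.4179 V

1760.4179 V


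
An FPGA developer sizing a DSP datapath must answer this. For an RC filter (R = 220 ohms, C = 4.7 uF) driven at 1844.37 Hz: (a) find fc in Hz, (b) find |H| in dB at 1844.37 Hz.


Step 1 — cutoff frequency:
fc = 1 / (2*pi*R*C)
C = 4.7 uF = 4.7e-06 F
fc = 1 / (2*pi*220*4.7e-06)
   = 153.922 Hz

Step 2 — magnitude at f = 1844.37 Hz:
|H(f)| = 1 / sqrt(1 + (f/fc)^2)
f/fc = 1844.37 / 153.922 = 11.982498
|H| = 1 / sqrt(1 + 143.580258) = 0.0831659
|H|_dB = 20*log10(0.0831659) = -21.6 dB

fc = 153.922 Hz; |H(1844.37 Hz)| = -21.6 dB


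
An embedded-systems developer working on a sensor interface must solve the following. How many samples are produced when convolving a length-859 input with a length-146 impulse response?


Linear convolution output length:
L = N + M - 1
  = 859 + 146 - 1
  = 1004 samples

1004


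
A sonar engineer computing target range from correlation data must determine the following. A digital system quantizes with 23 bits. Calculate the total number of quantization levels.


Number of quantization levels = 2^N
= 2^23
= 8388608

8388608


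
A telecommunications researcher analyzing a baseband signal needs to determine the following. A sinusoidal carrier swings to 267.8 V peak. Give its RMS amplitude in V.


RMS voltage for a sinusoidal waveform:
V_rms = V_peak / sqrt(2)
      = 267.8 / 1.414214
      = 189.363 V

189.363 V


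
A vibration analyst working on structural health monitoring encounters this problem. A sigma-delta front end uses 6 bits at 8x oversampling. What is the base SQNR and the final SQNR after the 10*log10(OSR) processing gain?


Step 1 — baseline SQNR at Nyquist:
SQNR_base = 6.02*N + 1.76
          = 6.02*6 + 1.76
          = 37.88 dB

Step 2 — oversampling processing gain:
G = 10*log10(OSR) = 10*log10(8) = 9.03 dB

Step 3 — total:
SQNR_total = 37.88 + 9.03 = 46.91 dB

Base SQNR = 37.88 dB; oversampled SQNR = 46.91 dB


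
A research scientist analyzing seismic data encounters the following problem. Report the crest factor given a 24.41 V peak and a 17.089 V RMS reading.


Crest factor is the ratio of peak to RMS:
CF = V_peak / V_rms
   = 24.41 / 17.089
   = 1.4284

1.4284


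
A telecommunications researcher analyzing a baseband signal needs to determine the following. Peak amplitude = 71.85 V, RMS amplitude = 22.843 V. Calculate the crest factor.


Crest factor is the ratio of peak to RMS:
CF = V_peak / V_rms
   = 71.85 / 22.843
   = 3.1454

3.1454


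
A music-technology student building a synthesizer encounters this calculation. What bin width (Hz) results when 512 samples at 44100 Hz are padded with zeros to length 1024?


Frequency resolution after zero-padding:
N_padded = 512 * 2 = 1024
df = fs / N_padded
   = 44100 / 1024
   = 43.0664 Hz

43.0664 Hz


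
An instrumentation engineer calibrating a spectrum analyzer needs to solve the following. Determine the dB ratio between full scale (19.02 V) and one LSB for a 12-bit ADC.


Dynamic range from full-scale to LSB:
V_min = V_max / 2^bits = 19.02 / 2^12
DR = 20 * log10(V_max / V_min)
   = 20 * log10(2^12)
   = 20 * 12 * log10(2)
   = 72.25 dB

72.25 dB


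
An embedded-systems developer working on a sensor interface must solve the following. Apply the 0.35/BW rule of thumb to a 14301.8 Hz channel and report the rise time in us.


Rise time from bandwidth relationship:
tr = 0.35 / BW
   = 0.35 / 14301.8
   = 2.447244403e-05 s
   = 24.4724 us

24.4724 us


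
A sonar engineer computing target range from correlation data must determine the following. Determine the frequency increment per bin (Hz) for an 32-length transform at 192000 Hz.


DFT frequency resolution:
df = fs / N
   = 192000 / 32
   = 6000.0 Hz

6000.0 Hz


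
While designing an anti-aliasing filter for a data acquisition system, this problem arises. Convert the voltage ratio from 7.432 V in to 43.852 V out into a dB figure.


Voltage gain in dB:
G = 20 * log10(Vout / Vin)
  = 20 * log10(43.852 / 7.432)
  = 20 * log10(5.900431)
  = 20 * 0.770884
  = 15.42 dB

15.42 dB


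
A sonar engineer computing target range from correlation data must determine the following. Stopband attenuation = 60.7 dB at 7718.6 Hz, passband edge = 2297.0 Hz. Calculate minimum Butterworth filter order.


Butterworth filter order formula:
n = log10(10^(A/10) - 1) / (2 * log10(f_stop/f_pass))
10^(60.7/10) - 1 = 1174896.5549
f_stop/f_pass = 7718.6 / 2297.0 = 3.3603
n = 5.7658 -> ceil = 6

6


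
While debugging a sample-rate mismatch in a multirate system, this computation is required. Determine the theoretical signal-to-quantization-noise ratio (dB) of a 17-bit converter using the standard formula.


Theoretical SNR for a full-scale sinusoid:
SNR = 6.02 * N + 1.76
    = 6.02 * 17 + 1.76
    = 102.34 + 1.76
    = 104.1 dB

104.1 dB


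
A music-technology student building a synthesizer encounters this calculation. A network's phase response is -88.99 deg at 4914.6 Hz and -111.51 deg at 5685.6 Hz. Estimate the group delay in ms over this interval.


Group delay from phase difference:
tau = -d(phi)/d(omega)
d(phi) = -22.52 deg = -0.393048 rad
d(omega) = 2*pi*(5685.6 - 4914.6) = 4844.3359 rad/s
tau = -(-0.393048) / 4844.3359
    = 0.0811 ms

0.0811 ms


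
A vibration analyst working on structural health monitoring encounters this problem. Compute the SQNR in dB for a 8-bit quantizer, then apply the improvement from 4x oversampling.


Step 1 — baseline SQNR at Nyquist:
SQNR_base = 6.02*N + 1.76
          = 6.02*8 + 1.76
          = 49.92 dB

Step 2 — oversampling processing gain:
G = 10*log10(OSR) = 10*log10(4) = 6.02 dB

Step 3 — total:
SQNR_total = 49.92 + 6.02 = 55.94 dB

Base SQNR = 49.92 dB; oversampled SQNR = 55.94 dB


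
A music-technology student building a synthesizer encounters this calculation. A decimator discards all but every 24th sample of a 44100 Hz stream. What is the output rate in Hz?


Decimation reduces the sample rate:
fs_out = fs_in / M
       = 44100 / 24
       = 1837.5 Hz

1837.5 Hz


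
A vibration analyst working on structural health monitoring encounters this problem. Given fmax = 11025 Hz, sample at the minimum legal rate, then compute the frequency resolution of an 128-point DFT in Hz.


Step 1 — Nyquist sampling rate:
fs = 2 * fmax = 2 * 11025 = 22050 Hz

Step 2 — DFT bin spacing:
df = fs / N = 22050 / 128 = 172.2656 Hz

172.2656 Hz


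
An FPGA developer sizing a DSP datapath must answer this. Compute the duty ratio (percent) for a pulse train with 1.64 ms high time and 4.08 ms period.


Duty cycle as a percentage:
DC = (t_on / T) * 100
   = (1.64 / 4.08) * 100
   = 0.401961 * 100
   = 40.2 %

40.2 %


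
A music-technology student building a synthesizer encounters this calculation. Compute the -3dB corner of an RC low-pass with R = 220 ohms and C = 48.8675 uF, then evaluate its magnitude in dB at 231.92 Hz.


Step 1 — cutoff frequency:
fc = 1 / (2*pi*R*C)
C = 48.8675 uF = 4.88675e-05 F
fc = 1 / (2*pi*220*4.88675e-05)
   = 14.8039 Hz

Step 2 — magnitude at f = 231.92 Hz:
|H(f)| = 1 / sqrt(1 + (f/fc)^2)
f/fc = 231.92 / 14.8039 = 15.666142
|H| = 1 / sqrt(1 + 245.428005) = 0.0637023
|H|_dB = 20*log10(0.0637023) = -23.92 dB

fc = 14.8039 Hz; |H(231.92 Hz)| = -23.92 dB


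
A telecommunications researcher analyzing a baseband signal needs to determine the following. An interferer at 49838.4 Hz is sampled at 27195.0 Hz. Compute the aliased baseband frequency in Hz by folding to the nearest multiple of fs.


Compute the nearest integer multiple of fs to the signal:
n = round(49838.4 / 27195.0) = 2
f_alias = |49838.4 - 2 * 27195.0|
        = |49838.4 - 54390.0|
        = 4551.6 Hz

4551.6


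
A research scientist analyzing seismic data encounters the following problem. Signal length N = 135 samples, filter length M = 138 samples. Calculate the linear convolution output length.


Linear convolution output length:
L = N + M - 1
  = 135 + 138 - 1
  = 272 samples

272


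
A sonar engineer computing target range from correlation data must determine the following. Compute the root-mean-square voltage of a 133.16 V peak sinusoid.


RMS voltage for a sinusoidal waveform:
V_rms = V_peak / sqrt(2)
      = 133.16 / 1.414214
      = 94.158 V

94.158 V


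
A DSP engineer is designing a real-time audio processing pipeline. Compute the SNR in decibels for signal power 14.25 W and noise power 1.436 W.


SNR in decibels:
SNR = 10 * log10(Ps / Pn)
    = 10 * log10(14.25 / 1.436)
    = 10 * log10(9.9234)
    = 10 * 0.9967
    = 9.97 dB

9.97 dB


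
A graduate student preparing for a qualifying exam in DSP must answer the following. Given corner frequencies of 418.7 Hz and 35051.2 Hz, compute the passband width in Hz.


Bandwidth is the difference of -3dB frequencies:
BW = f_high - f_low
   = 35051.2 - 418.7
   = 34632.5 Hz

34632.5 Hz


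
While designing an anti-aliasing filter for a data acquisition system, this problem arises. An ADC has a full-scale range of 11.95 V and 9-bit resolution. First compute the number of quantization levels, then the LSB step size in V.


Step 1 — number of quantization levels:
L = 2^N = 2^9 = 512

Step 2 — LSB step size:
delta = Vfs / L
      = 11.95 / 512
      = 0.02333984 V

Levels = 512; step size = 0.02333984 V


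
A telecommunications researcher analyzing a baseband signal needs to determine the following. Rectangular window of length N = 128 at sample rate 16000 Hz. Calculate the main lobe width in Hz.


Main lobe width for a rectangular window:
Width = 2 * fs / N
      = 2 * 16000 / 128
      = 32000 / 128
      = 250.0 Hz

250.0 Hz


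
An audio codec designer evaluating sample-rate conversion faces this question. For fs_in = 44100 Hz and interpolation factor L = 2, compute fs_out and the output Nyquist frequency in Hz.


Step 1 — output sample rate after interpolation by L:
fs_out = L * fs_in = 2 * 44100 = 88200 Hz

Step 2 — Nyquist frequency of the output stream:
f_Nyq = fs_out / 2 = 88200 / 2 = 44100.0 Hz

fs_out = 88200 Hz; f_Nyquist = 44100.0 Hz


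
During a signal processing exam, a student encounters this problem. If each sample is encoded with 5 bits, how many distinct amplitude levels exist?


Number of quantization levels = 2^N
= 2^5
= 32

32


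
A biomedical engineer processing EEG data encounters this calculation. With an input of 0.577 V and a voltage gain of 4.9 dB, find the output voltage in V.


Output voltage from dB gain:
V_out = V_in * 10^(gain_dB / 20)
      = 0.577 * 10^(4.9 / 20)
      = 0.577 * 1.757924
      = 1.0143 V

1.0143 V


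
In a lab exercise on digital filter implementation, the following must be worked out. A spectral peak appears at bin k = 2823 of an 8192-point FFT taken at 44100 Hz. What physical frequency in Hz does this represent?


Frequency of DFT bin k:
f_k = k * fs / N
    = 2823 * 44100 / 8192
    = 124494300 / 8192
    = 15197.058 Hz

15197.058 Hz


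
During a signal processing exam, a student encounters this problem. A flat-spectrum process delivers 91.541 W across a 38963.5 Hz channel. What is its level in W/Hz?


Power spectral density:
PSD = P / BW
    = 91.541 / 38963.5
    = 0.0023494 W/Hz

0.0023494 W/Hz


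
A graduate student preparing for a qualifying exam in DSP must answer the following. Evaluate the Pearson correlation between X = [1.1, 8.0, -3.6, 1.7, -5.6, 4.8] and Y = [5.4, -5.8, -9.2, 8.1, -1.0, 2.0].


Pearson correlation coefficient (population):
r = cov(X,Y) / (std(X) * std(Y))
Mean X = 1.0667, Mean Y = -0.0833
Cov(X,Y) = 3.693889
Std(X) = 4.630215, Std(Y) = 6.027829
r = 0.1323

0.1323


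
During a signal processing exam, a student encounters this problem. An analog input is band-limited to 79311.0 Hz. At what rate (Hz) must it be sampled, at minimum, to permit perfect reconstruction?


The Nyquist rate is twice the maximum frequency component.
fs_min = 2 * fmax
      = 2 * 79311.0
      = 158622.0 Hz

158622.0


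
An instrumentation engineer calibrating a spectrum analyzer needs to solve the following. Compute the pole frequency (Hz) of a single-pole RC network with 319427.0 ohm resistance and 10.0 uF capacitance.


Cutoff frequency of a first-order RC filter:
fc = 1 / (2 * pi * R * C)
C = 10.0 uF = 1e-05 F
fc = 1 / (2 * pi * 319427.0 * 1e-05)
   = 1 / 20.070190331165
   = 0.049825 Hz

0.049825 Hz


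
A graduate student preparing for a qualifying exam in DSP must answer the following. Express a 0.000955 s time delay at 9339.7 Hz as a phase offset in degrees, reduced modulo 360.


Phase shift from frequency and time delay:
phi = 360 * f * t_delay
    = 360 * 9339.7 * 0.000955
    = 3210.99 degrees
    mod 360 = 330.99 degrees

330.99 degrees


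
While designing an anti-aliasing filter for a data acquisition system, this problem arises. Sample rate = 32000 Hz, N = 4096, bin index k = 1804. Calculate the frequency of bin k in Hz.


Frequency of DFT bin k:
f_k = k * fs / N
    = 1804 * 32000 / 4096
    = 57728000 / 4096
    = 14093.75 Hz

14093.75 Hz


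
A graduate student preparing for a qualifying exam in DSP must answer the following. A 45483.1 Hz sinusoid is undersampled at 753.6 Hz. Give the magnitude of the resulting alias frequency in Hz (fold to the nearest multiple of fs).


Compute the nearest integer multiple of fs to the signal:
n = round(45483.1 / 753.6) = 60
f_alias = |45483.1 - 60 * 753.6|
        = |45483.1 - 45216.0|
        = 267.1 Hz

267.1


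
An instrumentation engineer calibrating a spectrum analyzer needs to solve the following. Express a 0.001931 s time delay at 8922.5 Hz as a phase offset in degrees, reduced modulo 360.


Phase shift from frequency and time delay:
phi = 360 * f * t_delay
    = 360 * 8922.5 * 0.001931
    = 6202.57 degrees
    mod 360 = 82.57 degrees

82.57 degrees


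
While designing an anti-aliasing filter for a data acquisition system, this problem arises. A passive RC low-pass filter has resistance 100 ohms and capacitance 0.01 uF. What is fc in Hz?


Cutoff frequency of a first-order RC filter:
fc = 1 / (2 * pi * R * C)
C = 0.01 uF = 1e-08 F
fc = 1 / (2 * pi * 100 * 1e-08)
   = 1 / 6.2831853071796e-06
   = 159154.943092 Hz

159154.943092 Hz


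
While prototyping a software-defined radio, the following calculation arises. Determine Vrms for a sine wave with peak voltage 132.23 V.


RMS voltage for a sinusoidal waveform:
V_rms = V_peak / sqrt(2)
      = 132.23 / 1.414214
      = 93.501 V

93.501 V


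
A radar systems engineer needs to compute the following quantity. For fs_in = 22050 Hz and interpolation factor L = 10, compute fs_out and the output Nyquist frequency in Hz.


Step 1 — output sample rate after interpolation by L:
fs_out = L * fs_in = 10 * 22050 = 220500 Hz

Step 2 — Nyquist frequency of the output stream:
f_Nyq = fs_out / 2 = 220500 / 2 = 110250.0 Hz

fs_out = 220500 Hz; f_Nyquist = 110250.0 Hz


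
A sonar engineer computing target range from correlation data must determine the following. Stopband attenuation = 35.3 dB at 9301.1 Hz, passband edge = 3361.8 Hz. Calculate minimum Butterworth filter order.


Butterworth filter order formula:
n = log10(10^(A/10) - 1) / (2 * log10(f_stop/f_pass))
10^(35.3/10) - 1 = 3387.4416
f_stop/f_pass = 9301.1 / 3361.8 = 2.7667
n = 3.9934 -> ceil = 4

4


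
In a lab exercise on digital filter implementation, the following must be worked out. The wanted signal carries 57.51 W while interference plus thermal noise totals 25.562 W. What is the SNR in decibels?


SNR in decibels:
SNR = 10 * log10(Ps / Pn)
    = 10 * log10(57.51 / 25.562)
    = 10 * log10(2.2498)
    = 10 * 0.3521
    = 3.52 dB

3.52 dB


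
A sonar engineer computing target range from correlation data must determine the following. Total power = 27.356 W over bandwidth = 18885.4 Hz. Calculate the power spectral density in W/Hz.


Power spectral density:
PSD = P / BW
    = 27.356 / 18885.4
    = 0.00144853 W/Hz

0.00144853 W/Hz


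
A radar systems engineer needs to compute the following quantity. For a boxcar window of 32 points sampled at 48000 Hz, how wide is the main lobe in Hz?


Main lobe width for a rectangular window:
Width = 2 * fs / N
      = 2 * 48000 / 32
      = 96000 / 32
      = 3000.0 Hz

3000.0 Hz


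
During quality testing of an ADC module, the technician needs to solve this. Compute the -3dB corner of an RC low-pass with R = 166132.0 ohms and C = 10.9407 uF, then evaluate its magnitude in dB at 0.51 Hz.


Step 1 — cutoff frequency:
fc = 1 / (2*pi*R*C)
C = 10.9407 uF = 1.09407e-05 F
fc = 1 / (2*pi*166132.0*1.09407e-05)
   = 0.0875632 Hz

Step 2 — magnitude at f = 0.51 Hz:
|H(f)| = 1 / sqrt(1 + (f/fc)^2)
f/fc = 0.51 / 0.0875632 = 5.824365
|H| = 1 / sqrt(1 + 33.923228) = 0.1692165
|H|_dB = 20*log10(0.1692165) = -15.43 dB

fc = 0.0875632 Hz; |H(0.51 Hz)| = -15.43 dB


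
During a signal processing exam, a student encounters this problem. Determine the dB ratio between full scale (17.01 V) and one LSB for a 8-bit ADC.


Dynamic range from full-scale to LSB:
V_min = V_max / 2^bits = 17.01 / 2^8
DR = 20 * log10(V_max / V_min)
   = 20 * log10(2^8)
   = 20 * 8 * log10(2)
   = 48.16 dB

48.16 dB


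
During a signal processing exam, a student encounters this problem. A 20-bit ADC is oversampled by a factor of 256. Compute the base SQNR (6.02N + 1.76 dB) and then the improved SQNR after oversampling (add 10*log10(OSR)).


Step 1 — baseline SQNR at Nyquist:
SQNR_base = 6.02*N + 1.76
          = 6.02*20 + 1.76
          = 122.16 dB

Step 2 — oversampling processing gain:
G = 10*log10(OSR) = 10*log10(256) = 24.08 dB

Step 3 — total:
SQNR_total = 122.16 + 24.08 = 146.24 dB

Base SQNR = 122.16 dB; oversampled SQNR = 146.24 dB


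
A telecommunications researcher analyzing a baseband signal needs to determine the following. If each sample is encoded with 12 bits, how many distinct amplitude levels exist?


Number of quantization levels = 2^N
= 2^12
= 4096

4096


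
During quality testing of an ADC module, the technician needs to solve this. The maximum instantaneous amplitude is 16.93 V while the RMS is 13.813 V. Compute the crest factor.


Crest factor is the ratio of peak to RMS:
CF = V_peak / V_rms
   = 16.93 / 13.813
   = 1.2257

1.2257


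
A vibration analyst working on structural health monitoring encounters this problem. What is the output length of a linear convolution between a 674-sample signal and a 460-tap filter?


Linear convolution output length:
L = N + M - 1
  = 674 + 460 - 1
  = 1133 samples

1133


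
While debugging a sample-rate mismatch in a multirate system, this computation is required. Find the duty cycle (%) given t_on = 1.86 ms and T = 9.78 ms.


Duty cycle as a percentage:
DC = (t_on / T) * 100
   = (1.86 / 9.78) * 100
   = 0.190184 * 100
   = 19.02 %

19.02 %


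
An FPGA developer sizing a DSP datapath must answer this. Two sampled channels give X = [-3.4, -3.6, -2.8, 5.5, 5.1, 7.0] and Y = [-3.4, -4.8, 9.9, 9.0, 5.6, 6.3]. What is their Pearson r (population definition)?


Pearson correlation coefficient (population):
r = cov(X,Y) / (std(X) * std(Y))
Mean X = 1.3, Mean Y = 3.7667
Cov(X,Y) = 15.65
Std(X) = 4.609411, Std(Y) = 5.766763
r = 0.5888

0.5888


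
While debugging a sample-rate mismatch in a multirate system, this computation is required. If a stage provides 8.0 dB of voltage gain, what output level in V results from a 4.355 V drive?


Output voltage from dB gain:
V_out = V_in * 10^(gain_dB / 20)
      = 4.355 * 10^(8.0 / 20)
      = 4.355 * 2.511886
      = 10.9393 V

10.9393 V


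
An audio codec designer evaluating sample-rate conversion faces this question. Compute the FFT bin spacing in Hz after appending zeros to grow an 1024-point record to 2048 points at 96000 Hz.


Frequency resolution after zero-padding:
N_padded = 1024 * 2 = 2048
df = fs / N_padded
   = 96000 / 2048
   = 46.875 Hz

46.875 Hz


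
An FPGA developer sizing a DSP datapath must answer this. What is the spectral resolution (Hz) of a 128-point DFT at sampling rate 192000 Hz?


DFT frequency resolution:
df = fs / N
   = 192000 / 128
   = 1500.0 Hz

1500.0 Hz


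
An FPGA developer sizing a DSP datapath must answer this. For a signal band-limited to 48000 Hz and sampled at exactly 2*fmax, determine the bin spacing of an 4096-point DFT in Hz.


Step 1 — Nyquist sampling rate:
fs = 2 * fmax = 2 * 48000 = 96000 Hz

Step 2 — DFT bin spacing:
df = fs / N = 96000 / 4096 = 23.4375 Hz

23.4375 Hz


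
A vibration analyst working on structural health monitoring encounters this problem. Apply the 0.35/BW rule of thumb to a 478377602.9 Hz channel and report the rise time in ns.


Rise time from bandwidth relationship:
tr = 0.35 / BW
   = 0.35 / 478377602.9
   = 7.316396041e-10 s
   = 0.7316 ns

0.7316 ns


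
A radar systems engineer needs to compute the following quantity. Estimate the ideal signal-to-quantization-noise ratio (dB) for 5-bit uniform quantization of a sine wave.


Theoretical SNR for a full-scale sinusoid:
SNR = 6.02 * N + 1.76
    = 6.02 * 5 + 1.76
    = 30.1 + 1.76
    = 31.86 dB

31.86 dB


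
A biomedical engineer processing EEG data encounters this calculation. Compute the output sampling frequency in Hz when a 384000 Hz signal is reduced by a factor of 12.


Decimation reduces the sample rate:
fs_out = fs_in / M
       = 384000 / 12
       = 32000.0 Hz

32000.0 Hz


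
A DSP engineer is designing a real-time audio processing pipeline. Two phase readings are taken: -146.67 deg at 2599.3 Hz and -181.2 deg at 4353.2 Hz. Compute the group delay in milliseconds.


Group delay from phase difference:
tau = -d(phi)/d(omega)
d(phi) = -34.53 deg = -0.602662 rad
d(omega) = 2*pi*(4353.2 - 2599.3) = 11020.0787 rad/s
tau = -(-0.602662) / 11020.0787
    = 0.0547 ms

0.0547 ms


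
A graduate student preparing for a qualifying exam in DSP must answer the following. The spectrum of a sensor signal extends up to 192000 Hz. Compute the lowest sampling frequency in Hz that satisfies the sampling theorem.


The Nyquist rate is twice the maximum frequency component.
fs_min = 2 * fmax
      = 2 * 192000
      = 384000 Hz

384000


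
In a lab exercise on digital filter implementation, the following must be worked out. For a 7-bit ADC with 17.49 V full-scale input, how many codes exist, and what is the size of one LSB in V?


Step 1 — number of quantization levels:
L = 2^N = 2^7 = 128

Step 2 — LSB step size:
delta = Vfs / L
      = 17.49 / 128
      = 0.13664062 V

Levels = 128; step size = 0.13664062 V


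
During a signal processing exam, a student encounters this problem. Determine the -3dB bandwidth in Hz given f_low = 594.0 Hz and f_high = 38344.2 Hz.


Bandwidth is the difference of -3dB frequencies:
BW = f_high - f_low
   = 38344.2 - 594.0
   = 37750.2 Hz

37750.2 Hz


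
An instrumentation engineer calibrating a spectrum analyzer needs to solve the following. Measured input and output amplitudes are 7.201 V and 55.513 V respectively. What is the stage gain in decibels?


Voltage gain in dB:
G = 20 * log10(Vout / Vin)
  = 20 * log10(55.513 / 7.201)
  = 20 * log10(7.709068)
  = 20 * 0.887002
  = 17.74 dB

17.74 dB


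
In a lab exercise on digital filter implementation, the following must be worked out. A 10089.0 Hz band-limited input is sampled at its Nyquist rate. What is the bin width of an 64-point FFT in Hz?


Step 1 — Nyquist sampling rate:
fs = 2 * fmax = 2 * 10089.0 = 20178.0 Hz

Step 2 — DFT bin spacing:
df = fs / N = 20178.0 / 64 = 315.2812 Hz

315.2812 Hz


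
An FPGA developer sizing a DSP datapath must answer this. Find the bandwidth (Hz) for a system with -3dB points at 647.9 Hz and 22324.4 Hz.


Bandwidth is the difference of -3dB frequencies:
BW = f_high - f_low
   = 22324.4 - 647.9
   = 21676.5 Hz

21676.5 Hz


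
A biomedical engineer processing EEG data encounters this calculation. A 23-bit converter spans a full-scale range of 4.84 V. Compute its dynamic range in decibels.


Dynamic range from full-scale to LSB:
V_min = V_max / 2^bits = 4.84 / 2^23
DR = 20 * log10(V_max / V_min)
   = 20 * log10(2^23)
   = 20 * 23 * log10(2)
   = 138.47 dB

138.47 dB


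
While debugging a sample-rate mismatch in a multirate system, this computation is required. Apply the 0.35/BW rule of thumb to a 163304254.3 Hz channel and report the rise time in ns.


Rise time from bandwidth relationship:
tr = 0.35 / BW
   = 0.35 / 163304254.3
   = 2.143238714e-09 s
   = 2.1432 ns

2.1432 ns


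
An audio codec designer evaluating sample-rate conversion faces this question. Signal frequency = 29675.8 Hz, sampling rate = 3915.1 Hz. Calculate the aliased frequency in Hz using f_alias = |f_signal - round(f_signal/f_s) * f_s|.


Compute the nearest integer multiple of fs to the signal:
n = round(29675.8 / 3915.1) = 8
f_alias = |29675.8 - 8 * 3915.1|
        = |29675.8 - 31320.8|
        = 1645.0 Hz

1645.0


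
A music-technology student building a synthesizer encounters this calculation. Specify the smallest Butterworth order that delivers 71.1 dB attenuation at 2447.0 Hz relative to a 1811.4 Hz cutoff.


Butterworth filter order formula:
n = log10(10^(A/10) - 1) / (2 * log10(f_stop/f_pass))
10^(71.1/10) - 1 = 12882494.5169
f_stop/f_pass = 2447.0 / 1811.4 = 1.3509
n = 27.2164 -> ceil = 28

28


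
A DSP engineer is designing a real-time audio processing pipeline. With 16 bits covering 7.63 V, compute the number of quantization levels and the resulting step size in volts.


Step 1 — number of quantization levels:
L = 2^N = 2^16 = 65536

Step 2 — LSB step size:
delta = Vfs / L
      = 7.63 / 65536
      = 0.00011642 V

Levels = 65536; step size = 0.00011642 V


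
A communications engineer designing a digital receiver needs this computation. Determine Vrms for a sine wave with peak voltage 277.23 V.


RMS voltage for a sinusoidal waveform:
V_rms = V_peak / sqrt(2)
      = 277.23 / 1.414214
      = 196.031 V

196.031 V


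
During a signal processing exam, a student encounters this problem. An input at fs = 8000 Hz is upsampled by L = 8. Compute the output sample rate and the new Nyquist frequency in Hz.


Step 1 — output sample rate after interpolation by L:
fs_out = L * fs_in = 8 * 8000 = 64000 Hz

Step 2 — Nyquist frequency of the output stream:
f_Nyq = fs_out / 2 = 64000 / 2 = 32000.0 Hz

fs_out = 64000 Hz; f_Nyquist = 32000.0 Hz


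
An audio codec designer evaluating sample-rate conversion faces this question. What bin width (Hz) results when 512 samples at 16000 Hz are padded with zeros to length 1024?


Frequency resolution after zero-padding:
N_padded = 512 * 2 = 1024
df = fs / N_padded
   = 16000 / 1024
   = 15.625 Hz

15.625 Hz


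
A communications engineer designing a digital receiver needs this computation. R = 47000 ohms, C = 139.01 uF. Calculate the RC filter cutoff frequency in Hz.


Cutoff frequency of a first-order RC filter:
fc = 1 / (2 * pi * R * C)
C = 139.01 uF = 0.00013901 F
fc = 1 / (2 * pi * 47000 * 0.00013901)
   = 1 / 41.051002708899
   = 0.02436 Hz

0.02436 Hz


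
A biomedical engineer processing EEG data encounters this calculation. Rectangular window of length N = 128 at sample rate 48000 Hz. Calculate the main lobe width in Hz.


Main lobe width for a rectangular window:
Width = 2 * fs / N
      = 2 * 48000 / 128
      = 96000 / 128
      = 750.0 Hz

750.0 Hz


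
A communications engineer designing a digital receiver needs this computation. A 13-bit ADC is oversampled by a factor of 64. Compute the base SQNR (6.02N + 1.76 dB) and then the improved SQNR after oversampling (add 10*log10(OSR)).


Step 1 — baseline SQNR at Nyquist:
SQNR_base = 6.02*N + 1.76
          = 6.02*13 + 1.76
          = 80.02 dB

Step 2 — oversampling processing gain:
G = 10*log10(OSR) = 10*log10(64) = 18.06 dB

Step 3 — total:
SQNR_total = 80.02 + 18.06 = 98.08 dB

Base SQNR = 80.02 dB; oversampled SQNR = 98.08 dB


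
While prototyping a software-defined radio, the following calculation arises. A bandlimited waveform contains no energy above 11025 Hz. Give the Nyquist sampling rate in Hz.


The Nyquist rate is twice the maximum frequency component.
fs_min = 2 * fmax
      = 2 * 11025
      = 22050 Hz

22050


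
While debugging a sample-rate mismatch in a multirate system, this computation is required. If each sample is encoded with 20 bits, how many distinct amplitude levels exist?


Number of quantization levels = 2^N
= 2^20
= 1048576

1048576


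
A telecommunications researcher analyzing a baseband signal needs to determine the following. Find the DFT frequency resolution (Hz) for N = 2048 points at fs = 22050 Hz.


DFT frequency resolution:
df = fs / N
   = 22050 / 2048
   = 10.7666 Hz

10.7666 Hz


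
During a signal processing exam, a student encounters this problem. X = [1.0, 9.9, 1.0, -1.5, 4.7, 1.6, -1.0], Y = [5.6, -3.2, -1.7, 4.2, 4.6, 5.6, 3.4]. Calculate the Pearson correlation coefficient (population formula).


Pearson correlation coefficient (population):
r = cov(X,Y) / (std(X) * std(Y))
Mean X = 2.2429, Mean Y = 2.6429
Cov(X,Y) = -6.913265
Std(X) = 3.639018, Std(Y) = 3.323448
r = -0.5716

-0.5716


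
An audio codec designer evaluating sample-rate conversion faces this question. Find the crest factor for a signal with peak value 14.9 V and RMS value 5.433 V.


Crest factor is the ratio of peak to RMS:
CF = V_peak / V_rms
   = 14.9 / 5.433
   = 2.7425

2.7425


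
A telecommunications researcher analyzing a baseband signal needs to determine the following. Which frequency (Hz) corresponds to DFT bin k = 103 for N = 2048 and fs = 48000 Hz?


Frequency of DFT bin k:
f_k = k * fs / N
    = 103 * 48000 / 2048
    = 4944000 / 2048
    = 2414.062 Hz

2414.062 Hz


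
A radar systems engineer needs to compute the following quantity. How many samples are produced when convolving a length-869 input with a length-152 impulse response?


Linear convolution output length:
L = N + M - 1
  = 869 + 152 - 1
  = 1020 samples

1020


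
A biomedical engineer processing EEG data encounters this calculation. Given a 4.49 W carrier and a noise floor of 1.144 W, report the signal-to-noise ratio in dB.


SNR in decibels:
SNR = 10 * log10(Ps / Pn)
    = 10 * log10(4.49 / 1.144)
    = 10 * log10(3.9248)
    = 10 * 0.5938
    = 5.94 dB

5.94 dB


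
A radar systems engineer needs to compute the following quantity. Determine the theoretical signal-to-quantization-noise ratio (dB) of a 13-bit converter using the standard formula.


Theoretical SNR for a full-scale sinusoid:
SNR = 6.02 * N + 1.76
    = 6.02 * 13 + 1.76
    = 78.26 + 1.76
    = 80.02 dB

80.02 dB


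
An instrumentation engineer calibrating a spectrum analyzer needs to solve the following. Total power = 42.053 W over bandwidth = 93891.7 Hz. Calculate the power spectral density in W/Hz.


Power spectral density:
PSD = P / BW
    = 42.053 / 93891.7
    = 0.00044789 W/Hz

0.00044789 W/Hz


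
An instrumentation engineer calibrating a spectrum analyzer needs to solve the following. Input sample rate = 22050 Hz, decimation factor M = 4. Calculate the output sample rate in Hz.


Decimation reduces the sample rate:
fs_out = fs_in / M
       = 22050 / 4
       = 5512.5 Hz

5512.5 Hz


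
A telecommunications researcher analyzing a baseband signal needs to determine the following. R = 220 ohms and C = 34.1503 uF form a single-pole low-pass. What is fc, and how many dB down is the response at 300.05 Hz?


Step 1 — cutoff frequency:
fc = 1 / (2*pi*R*C)
C = 34.1503 uF = 3.41503e-05 F
fc = 1 / (2*pi*220*3.41503e-05)
   = 21.1838 Hz

Step 2 — magnitude at f = 300.05 Hz:
|H(f)| = 1 / sqrt(1 + (f/fc)^2)
f/fc = 300.05 / 21.1838 = 14.164125
|H| = 1 / sqrt(1 + 200.622437) = 0.0704256
|H|_dB = 20*log10(0.0704256) = -23.05 dB

fc = 21.1838 Hz; |H(300.05 Hz)| = -23.05 dB


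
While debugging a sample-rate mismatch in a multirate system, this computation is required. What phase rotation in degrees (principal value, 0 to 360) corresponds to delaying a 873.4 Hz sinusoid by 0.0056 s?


Phase shift from frequency and time delay:
phi = 360 * f * t_delay
    = 360 * 873.4 * 0.0056
    = 1760.77 degrees
    mod 360 = 320.77 degrees

320.77 degrees


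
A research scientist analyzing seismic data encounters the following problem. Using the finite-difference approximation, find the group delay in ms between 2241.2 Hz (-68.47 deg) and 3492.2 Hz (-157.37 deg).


Group delay from phase difference:
tau = -d(phi)/d(omega)
d(phi) = -88.9 deg = -1.551598 rad
d(omega) = 2*pi*(3492.2 - 2241.2) = 7860.2648 rad/s
tau = -(-1.551598) / 7860.2648
    = 0.1974 ms

0.1974 ms


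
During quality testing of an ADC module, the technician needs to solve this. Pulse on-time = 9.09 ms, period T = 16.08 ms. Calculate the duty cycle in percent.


Duty cycle as a percentage:
DC = (t_on / T) * 100
   = (9.09 / 16.08) * 100
   = 0.565299 * 100
   = 56.53 %

56.53 %


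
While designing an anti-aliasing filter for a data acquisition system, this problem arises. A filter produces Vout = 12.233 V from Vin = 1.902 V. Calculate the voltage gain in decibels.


Voltage gain in dB:
G = 20 * log10(Vout / Vin)
  = 20 * log10(12.233 / 1.902)
  = 20 * log10(6.431651)
  = 20 * 0.808322
  = 16.17 dB

16.17 dB


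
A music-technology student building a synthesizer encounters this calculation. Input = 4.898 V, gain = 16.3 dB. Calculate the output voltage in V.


Output voltage from dB gain:
V_out = V_in * 10^(gain_dB / 20)
      = 4.898 * 10^(16.3 / 20)
      = 4.898 * 6.531306
      = 31.9903 V

31.9903 V


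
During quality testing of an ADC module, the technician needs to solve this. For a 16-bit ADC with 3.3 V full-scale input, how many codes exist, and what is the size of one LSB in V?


Step 1 — number of quantization levels:
L = 2^N = 2^16 = 65536

Step 2 — LSB step size:
delta = Vfs / L
      = 3.3 / 65536
      = 5.035e-05 V

Levels = 65536; step size = 5.035e-05 V


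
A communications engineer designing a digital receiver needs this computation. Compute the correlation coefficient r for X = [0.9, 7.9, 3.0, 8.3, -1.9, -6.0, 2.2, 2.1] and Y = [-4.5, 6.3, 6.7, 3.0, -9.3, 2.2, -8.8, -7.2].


Pearson correlation coefficient (population):
r = cov(X,Y) / (std(X) * std(Y))
Mean X = 2.0625, Mean Y = -1.45
Cov(X,Y) = 10.579375
Std(X) = 4.415013, Std(Y) = 6.300992
r = 0.3803

0.3803


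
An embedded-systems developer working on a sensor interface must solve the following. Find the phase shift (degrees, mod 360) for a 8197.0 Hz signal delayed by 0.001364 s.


Phase shift from frequency and time delay:
phi = 360 * f * t_delay
    = 360 * 8197.0 * 0.001364
    = 4025.05 degrees
    mod 360 = 65.05 degrees

65.05 degrees


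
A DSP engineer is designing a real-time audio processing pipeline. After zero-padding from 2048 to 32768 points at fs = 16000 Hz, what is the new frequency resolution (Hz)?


Frequency resolution after zero-padding:
N_padded = 2048 * 16 = 32768
df = fs / N_padded
   = 16000 / 32768
   = 0.4883 Hz

0.4883 Hz
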